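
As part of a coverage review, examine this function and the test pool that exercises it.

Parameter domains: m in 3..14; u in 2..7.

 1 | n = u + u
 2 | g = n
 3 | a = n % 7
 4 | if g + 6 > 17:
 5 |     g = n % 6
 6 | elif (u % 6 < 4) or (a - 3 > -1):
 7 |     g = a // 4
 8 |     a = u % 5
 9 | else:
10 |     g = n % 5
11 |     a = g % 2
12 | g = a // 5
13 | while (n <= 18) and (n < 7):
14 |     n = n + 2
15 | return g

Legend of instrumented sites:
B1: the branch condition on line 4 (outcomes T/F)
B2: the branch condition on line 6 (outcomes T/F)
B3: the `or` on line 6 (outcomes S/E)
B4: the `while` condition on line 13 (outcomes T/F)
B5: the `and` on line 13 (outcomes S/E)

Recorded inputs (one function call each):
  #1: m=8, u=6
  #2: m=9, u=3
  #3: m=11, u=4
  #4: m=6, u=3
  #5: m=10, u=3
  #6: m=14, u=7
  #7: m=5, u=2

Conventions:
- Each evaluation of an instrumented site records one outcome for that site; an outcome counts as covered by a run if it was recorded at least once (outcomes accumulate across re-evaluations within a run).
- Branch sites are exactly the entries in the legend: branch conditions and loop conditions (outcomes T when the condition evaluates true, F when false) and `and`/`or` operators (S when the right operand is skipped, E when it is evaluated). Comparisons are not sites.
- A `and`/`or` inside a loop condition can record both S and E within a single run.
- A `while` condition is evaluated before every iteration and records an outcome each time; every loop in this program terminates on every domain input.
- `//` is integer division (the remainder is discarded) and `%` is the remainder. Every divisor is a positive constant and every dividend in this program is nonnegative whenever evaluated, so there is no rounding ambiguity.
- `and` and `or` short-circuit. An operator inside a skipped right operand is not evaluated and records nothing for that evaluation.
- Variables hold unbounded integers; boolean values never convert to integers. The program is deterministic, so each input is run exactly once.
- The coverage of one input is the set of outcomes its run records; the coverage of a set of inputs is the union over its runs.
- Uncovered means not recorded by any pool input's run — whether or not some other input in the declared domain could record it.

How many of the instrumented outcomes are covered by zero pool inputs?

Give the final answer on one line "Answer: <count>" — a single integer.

run #1 (m=8, u=6) records B1=T, B4=F, B5=E
run #2 (m=9, u=3) records B1=F, B2=T, B3=S, B4=T, B4=F, B5=E
run #3 (m=11, u=4) records B1=F, B2=F, B3=E, B4=F, B5=E
run #4 (m=6, u=3) records B1=F, B2=T, B3=S, B4=T, B4=F, B5=E
run #5 (m=10, u=3) records B1=F, B2=T, B3=S, B4=T, B4=F, B5=E
run #6 (m=14, u=7) records B1=T, B4=F, B5=E
run #7 (m=5, u=2) records B1=F, B2=T, B3=S, B4=T, B4=F, B5=E
union over the pool: B1=T, B1=F, B2=T, B2=F, B3=S, B3=E, B4=T, B4=F, B5=E
uncovered (1 of 10): B5=S

Answer: 1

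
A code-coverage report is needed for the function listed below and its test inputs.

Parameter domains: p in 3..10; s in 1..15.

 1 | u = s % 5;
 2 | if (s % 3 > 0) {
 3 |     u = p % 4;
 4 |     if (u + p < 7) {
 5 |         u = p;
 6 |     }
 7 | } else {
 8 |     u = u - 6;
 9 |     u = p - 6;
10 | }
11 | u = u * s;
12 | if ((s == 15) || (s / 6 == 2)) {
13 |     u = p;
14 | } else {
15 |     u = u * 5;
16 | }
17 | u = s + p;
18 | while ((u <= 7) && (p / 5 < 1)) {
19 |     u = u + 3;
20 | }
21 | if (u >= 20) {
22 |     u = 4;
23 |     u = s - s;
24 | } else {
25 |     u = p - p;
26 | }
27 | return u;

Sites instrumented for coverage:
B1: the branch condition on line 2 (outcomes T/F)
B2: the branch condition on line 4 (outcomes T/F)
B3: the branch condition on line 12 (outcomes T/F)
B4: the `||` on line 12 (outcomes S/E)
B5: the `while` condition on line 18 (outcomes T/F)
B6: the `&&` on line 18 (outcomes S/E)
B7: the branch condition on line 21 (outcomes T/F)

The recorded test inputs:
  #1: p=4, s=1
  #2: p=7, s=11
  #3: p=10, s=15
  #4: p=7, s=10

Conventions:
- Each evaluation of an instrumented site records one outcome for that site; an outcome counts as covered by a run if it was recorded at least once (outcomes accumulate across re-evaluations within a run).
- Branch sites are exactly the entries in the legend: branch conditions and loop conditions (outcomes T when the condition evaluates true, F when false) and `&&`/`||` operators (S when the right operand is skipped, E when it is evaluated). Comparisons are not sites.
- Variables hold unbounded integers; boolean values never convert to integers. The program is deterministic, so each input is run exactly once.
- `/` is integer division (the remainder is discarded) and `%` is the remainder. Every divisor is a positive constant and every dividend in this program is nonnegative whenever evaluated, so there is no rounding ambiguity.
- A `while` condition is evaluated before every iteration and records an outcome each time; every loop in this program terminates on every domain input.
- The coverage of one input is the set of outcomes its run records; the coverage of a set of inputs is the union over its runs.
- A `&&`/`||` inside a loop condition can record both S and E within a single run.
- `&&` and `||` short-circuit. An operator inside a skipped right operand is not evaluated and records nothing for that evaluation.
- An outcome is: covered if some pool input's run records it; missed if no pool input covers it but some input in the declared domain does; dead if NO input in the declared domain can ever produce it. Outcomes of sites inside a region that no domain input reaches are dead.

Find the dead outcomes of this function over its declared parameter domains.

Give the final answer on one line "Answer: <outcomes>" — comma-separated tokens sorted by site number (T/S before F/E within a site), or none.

running all 120 domain inputs and tallying outcomes:
  reachable outcomes have witnesses, e.g. B1=T (e.g. p=3, s=1), B1=F (e.g. p=3, s=3), B2=T (e.g. p=3, s=1), B2=F (e.g. p=6, s=1)

Answer: none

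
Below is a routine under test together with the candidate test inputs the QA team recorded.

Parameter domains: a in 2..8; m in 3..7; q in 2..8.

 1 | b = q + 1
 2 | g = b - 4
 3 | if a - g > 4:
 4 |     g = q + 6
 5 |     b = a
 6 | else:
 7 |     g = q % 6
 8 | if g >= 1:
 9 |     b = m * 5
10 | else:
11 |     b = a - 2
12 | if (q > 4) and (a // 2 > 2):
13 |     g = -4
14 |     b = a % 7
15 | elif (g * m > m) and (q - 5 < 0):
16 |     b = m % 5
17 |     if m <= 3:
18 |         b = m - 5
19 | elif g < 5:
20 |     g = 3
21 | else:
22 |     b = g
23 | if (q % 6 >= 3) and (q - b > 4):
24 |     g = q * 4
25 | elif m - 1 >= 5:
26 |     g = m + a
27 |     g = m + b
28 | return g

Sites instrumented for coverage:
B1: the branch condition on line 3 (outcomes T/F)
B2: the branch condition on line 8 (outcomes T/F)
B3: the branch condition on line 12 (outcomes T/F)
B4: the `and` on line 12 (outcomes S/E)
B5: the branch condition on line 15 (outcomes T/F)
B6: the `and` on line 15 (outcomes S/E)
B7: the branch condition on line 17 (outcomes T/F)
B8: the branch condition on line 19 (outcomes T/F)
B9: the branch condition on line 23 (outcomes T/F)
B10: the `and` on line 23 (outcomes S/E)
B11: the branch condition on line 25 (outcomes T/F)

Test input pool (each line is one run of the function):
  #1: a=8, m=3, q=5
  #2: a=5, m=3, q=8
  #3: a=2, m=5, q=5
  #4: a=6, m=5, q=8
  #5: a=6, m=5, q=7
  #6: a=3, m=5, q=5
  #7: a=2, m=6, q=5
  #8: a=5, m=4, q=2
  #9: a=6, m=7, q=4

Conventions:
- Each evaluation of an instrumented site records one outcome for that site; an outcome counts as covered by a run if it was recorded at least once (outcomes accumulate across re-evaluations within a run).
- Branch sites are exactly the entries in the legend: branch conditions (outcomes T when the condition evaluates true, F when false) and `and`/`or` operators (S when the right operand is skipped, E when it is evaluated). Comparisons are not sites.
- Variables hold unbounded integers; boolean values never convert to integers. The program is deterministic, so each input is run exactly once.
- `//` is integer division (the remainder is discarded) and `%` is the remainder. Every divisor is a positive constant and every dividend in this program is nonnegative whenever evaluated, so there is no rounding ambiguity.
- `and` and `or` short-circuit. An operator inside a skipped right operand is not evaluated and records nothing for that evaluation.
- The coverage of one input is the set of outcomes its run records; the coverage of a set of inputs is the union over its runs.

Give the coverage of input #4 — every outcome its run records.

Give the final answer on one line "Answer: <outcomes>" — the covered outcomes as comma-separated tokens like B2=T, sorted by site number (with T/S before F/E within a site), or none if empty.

Tracing the run of input #4 (a=6, m=5, q=8):
  B1->F, B2->T, B4->E, B3->T, B10->S, B9->F, B11->F
collecting distinct outcomes: B1=F, B2=T, B3=T, B4=E, B9=F, B10=S, B11=F

Answer: B1=F, B2=T, B3=T, B4=E, B9=F, B10=S, B11=F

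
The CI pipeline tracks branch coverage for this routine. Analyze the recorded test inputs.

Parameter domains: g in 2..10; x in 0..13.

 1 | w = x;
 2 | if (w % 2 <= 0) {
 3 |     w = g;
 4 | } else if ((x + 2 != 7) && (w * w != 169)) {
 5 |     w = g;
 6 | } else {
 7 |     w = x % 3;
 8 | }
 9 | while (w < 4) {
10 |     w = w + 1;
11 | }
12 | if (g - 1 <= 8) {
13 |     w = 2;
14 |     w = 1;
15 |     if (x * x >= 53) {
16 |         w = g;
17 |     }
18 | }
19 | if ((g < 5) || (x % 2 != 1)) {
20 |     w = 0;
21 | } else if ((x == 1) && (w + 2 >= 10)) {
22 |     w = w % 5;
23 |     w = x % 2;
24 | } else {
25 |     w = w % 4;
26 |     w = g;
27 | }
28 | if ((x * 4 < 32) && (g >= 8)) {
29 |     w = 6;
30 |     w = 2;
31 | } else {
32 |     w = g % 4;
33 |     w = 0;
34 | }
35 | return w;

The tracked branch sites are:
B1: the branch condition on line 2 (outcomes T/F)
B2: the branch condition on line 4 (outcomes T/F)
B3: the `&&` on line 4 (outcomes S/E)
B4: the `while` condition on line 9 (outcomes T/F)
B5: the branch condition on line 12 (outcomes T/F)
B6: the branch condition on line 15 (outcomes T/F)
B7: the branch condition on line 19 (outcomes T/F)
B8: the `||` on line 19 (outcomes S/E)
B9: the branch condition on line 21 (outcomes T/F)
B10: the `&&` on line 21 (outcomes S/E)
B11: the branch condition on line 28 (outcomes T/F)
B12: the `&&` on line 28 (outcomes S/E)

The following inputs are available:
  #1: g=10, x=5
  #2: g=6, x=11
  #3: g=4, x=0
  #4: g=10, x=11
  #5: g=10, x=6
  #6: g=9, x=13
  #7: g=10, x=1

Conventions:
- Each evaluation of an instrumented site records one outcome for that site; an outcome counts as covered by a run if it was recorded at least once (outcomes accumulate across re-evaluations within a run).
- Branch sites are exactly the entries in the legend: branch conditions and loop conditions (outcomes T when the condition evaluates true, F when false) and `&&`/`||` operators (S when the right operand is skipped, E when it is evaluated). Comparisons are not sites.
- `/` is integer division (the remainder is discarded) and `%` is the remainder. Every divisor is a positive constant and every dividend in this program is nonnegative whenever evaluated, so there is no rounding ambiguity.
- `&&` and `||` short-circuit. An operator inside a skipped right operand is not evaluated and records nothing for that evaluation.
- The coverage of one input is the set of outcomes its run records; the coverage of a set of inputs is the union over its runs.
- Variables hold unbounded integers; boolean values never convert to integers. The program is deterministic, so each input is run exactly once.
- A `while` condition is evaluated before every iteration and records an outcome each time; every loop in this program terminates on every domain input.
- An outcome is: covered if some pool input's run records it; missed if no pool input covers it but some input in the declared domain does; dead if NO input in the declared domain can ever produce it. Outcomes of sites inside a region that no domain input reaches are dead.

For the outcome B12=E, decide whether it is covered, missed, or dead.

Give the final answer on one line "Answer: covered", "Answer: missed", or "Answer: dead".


B12=E is recorded by pool input(s) 1, 3, 5, 7 -> covered
Answer: covered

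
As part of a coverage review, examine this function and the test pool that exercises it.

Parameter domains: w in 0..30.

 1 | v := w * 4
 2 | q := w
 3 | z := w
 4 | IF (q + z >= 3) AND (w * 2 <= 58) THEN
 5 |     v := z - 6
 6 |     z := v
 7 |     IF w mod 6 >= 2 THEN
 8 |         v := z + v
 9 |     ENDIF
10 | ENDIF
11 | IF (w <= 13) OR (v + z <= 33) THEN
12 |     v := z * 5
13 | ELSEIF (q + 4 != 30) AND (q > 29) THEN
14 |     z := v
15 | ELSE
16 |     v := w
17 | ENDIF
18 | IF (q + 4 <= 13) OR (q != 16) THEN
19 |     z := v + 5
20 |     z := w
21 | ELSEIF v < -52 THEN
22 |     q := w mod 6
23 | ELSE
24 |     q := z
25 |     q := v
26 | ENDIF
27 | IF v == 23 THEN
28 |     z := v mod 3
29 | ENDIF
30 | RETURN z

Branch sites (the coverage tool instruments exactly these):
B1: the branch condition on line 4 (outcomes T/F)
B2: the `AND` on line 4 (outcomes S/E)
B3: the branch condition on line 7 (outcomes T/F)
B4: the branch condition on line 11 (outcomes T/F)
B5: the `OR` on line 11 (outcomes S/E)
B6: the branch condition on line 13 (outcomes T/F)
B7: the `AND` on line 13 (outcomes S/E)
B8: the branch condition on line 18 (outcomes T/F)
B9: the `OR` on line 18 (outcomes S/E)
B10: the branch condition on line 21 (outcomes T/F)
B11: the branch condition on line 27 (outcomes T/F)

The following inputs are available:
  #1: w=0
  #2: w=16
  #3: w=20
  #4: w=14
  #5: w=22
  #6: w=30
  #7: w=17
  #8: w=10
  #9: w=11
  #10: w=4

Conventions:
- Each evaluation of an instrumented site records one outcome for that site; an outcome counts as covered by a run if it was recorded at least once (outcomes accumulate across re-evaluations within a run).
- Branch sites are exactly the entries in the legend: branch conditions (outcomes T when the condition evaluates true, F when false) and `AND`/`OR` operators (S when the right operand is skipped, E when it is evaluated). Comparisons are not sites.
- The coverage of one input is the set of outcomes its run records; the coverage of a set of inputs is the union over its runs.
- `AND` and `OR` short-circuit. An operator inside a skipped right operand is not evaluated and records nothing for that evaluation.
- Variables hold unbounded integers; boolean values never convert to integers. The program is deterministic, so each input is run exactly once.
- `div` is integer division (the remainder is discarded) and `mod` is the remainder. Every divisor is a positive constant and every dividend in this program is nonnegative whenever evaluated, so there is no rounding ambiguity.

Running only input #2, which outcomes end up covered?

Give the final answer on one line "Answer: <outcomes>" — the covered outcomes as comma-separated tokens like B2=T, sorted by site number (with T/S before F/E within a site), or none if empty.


Event log for input #2 (w=16):
  B2->E, B1->T, B3->T, B5->E, B4->T, B9->E, B8->F, B10->F, B11->F
deduplicating events, the covered set is: B1=T, B2=E, B3=T, B4=T, B5=E, B8=F, B9=E, B10=F, B11=F
Answer: B1=T, B2=E, B3=T, B4=T, B5=E, B8=F, B9=E, B10=F, B11=F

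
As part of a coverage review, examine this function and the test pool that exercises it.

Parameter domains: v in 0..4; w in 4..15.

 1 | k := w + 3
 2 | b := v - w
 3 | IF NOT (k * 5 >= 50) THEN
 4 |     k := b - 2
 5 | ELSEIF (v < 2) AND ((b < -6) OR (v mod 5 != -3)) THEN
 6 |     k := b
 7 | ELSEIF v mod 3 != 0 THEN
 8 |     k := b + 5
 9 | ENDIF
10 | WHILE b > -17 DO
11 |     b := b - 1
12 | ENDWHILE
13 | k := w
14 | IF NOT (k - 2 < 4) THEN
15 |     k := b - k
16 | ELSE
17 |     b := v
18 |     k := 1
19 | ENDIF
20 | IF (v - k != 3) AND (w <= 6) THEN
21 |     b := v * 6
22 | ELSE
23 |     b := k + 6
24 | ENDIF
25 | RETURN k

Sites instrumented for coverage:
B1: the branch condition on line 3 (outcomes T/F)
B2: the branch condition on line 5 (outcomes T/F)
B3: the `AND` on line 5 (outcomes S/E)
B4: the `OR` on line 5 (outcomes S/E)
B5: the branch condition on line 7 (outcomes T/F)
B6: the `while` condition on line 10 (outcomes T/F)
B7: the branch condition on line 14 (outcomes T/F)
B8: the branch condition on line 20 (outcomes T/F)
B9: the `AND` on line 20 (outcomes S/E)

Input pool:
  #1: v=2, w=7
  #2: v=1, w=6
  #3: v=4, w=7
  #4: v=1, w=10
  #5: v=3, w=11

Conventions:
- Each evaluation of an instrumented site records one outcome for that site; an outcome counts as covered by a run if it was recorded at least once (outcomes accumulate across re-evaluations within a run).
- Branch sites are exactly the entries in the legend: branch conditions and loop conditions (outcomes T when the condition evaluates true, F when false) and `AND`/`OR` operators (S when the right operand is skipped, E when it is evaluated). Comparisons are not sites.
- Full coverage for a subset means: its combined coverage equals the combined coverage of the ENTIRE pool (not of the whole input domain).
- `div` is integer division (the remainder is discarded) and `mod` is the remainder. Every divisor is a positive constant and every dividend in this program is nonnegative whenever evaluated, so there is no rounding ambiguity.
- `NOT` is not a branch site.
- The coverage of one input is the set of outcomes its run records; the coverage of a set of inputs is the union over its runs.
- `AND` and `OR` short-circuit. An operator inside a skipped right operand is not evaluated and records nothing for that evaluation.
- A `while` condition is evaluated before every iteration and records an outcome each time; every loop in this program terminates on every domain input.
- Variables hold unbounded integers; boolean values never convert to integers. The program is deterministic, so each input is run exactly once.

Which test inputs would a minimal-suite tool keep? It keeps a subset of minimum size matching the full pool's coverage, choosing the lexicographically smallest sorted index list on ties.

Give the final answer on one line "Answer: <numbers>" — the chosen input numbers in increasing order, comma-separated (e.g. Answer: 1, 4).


test 1 (v=2, w=7) fires B1->F, B3->S, B2->F, B5->T, B6->T, B6->T, B6->T, B6->T, B6->T, B6->T, B6->T, B6->T, B6->T, B6->T, ...; hits B1=F, B2=F, B3=S, B5=T, B6=T, B6=F, B7=T, B8=F, B9=E
test 2 (v=1, w=6) fires B1->T, B6->T, B6->T, B6->T, B6->T, B6->T, B6->T, B6->T, B6->T, B6->T, B6->T, B6->T, B6->T, B6->F, ...; hits B1=T, B6=T, B6=F, B7=T, B8=T, B9=E
test 3 (v=4, w=7) fires B1->F, B3->S, B2->F, B5->T, B6->T, B6->T, B6->T, B6->T, B6->T, B6->T, B6->T, B6->T, B6->T, B6->T, ...; hits B1=F, B2=F, B3=S, B5=T, B6=T, B6=F, B7=T, B8=F, B9=E
test 4 (v=1, w=10) fires B1->F, B3->E, B4->S, B2->T, B6->T, B6->T, B6->T, B6->T, B6->T, B6->T, B6->T, B6->T, B6->F, B7->T, ...; hits B1=F, B2=T, B3=E, B4=S, B6=T, B6=F, B7=T, B8=F, B9=E
test 5 (v=3, w=11) fires B1->F, B3->S, B2->F, B5->F, B6->T, B6->T, B6->T, B6->T, B6->T, B6->T, B6->T, B6->T, B6->T, B6->F, ...; hits B1=F, B2=F, B3=S, B5=F, B6=T, B6=F, B7=T, B8=F, B9=E
pool-wide coverage (15 outcomes): B1=T, B1=F, B2=T, B2=F, B3=S, B3=E, B4=S, B5=T, B5=F, B6=T, B6=F, B7=T, B8=T, B8=F, B9=E
checked all size-1 subsets: none covers 15 outcomes (max 9/15)
checked all size-2 subsets: none covers 15 outcomes (max 12/15)
checked all size-3 subsets: none covers 15 outcomes (max 14/15)
at size 4, {1, 2, 4, 5} reaches all 15 outcomes; every lexicographically earlier size-4 subset fails
Answer: 1, 2, 4, 5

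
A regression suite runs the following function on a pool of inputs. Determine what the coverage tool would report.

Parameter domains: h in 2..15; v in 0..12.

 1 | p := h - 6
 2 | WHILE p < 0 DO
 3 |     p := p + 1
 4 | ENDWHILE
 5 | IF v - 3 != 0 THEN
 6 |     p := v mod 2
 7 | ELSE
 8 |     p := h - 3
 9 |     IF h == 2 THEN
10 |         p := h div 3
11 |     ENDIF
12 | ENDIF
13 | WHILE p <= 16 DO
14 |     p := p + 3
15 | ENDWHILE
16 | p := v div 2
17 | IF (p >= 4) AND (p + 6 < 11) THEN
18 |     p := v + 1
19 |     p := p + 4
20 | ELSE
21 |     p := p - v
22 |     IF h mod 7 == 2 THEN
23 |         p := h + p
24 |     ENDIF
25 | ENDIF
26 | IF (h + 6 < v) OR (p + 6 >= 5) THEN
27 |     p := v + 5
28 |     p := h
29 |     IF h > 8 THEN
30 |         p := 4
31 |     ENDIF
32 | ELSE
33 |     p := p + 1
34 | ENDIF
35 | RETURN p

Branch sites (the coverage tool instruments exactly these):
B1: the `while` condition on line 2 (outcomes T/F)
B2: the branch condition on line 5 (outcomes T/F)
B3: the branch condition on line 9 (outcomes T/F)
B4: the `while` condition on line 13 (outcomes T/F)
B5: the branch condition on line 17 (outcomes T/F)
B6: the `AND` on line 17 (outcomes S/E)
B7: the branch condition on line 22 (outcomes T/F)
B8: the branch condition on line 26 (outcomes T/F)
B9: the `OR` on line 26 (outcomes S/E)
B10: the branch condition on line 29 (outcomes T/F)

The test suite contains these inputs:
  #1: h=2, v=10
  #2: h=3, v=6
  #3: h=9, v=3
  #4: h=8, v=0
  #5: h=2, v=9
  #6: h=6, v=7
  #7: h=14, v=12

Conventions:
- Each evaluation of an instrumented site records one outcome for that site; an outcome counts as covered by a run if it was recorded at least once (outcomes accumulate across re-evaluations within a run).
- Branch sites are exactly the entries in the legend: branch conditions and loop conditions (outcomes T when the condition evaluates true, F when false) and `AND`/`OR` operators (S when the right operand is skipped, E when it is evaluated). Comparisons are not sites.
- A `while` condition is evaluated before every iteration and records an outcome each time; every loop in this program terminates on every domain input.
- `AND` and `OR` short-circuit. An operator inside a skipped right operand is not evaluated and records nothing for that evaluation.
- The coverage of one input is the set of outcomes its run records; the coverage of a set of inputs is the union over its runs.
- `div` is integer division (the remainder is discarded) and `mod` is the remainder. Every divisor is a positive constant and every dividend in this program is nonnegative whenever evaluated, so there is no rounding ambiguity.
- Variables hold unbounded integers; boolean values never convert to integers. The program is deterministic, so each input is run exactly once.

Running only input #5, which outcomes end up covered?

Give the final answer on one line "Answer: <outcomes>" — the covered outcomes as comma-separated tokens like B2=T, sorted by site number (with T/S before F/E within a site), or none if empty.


Simulating input #5 (h=2, v=9) step by step:
  B1->T, B1->T, B1->T, B1->T, B1->F, B2->T, B4->T, B4->T, B4->T, B4->T
  B4->T, B4->T, B4->F, B6->E, B5->T, B9->S, B8->T, B10->F
distinct outcomes covered: B1=T, B1=F, B2=T, B4=T, B4=F, B5=T, B6=E, B8=T, B9=S, B10=F
Answer: B1=T, B1=F, B2=T, B4=T, B4=F, B5=T, B6=E, B8=T, B9=S, B10=F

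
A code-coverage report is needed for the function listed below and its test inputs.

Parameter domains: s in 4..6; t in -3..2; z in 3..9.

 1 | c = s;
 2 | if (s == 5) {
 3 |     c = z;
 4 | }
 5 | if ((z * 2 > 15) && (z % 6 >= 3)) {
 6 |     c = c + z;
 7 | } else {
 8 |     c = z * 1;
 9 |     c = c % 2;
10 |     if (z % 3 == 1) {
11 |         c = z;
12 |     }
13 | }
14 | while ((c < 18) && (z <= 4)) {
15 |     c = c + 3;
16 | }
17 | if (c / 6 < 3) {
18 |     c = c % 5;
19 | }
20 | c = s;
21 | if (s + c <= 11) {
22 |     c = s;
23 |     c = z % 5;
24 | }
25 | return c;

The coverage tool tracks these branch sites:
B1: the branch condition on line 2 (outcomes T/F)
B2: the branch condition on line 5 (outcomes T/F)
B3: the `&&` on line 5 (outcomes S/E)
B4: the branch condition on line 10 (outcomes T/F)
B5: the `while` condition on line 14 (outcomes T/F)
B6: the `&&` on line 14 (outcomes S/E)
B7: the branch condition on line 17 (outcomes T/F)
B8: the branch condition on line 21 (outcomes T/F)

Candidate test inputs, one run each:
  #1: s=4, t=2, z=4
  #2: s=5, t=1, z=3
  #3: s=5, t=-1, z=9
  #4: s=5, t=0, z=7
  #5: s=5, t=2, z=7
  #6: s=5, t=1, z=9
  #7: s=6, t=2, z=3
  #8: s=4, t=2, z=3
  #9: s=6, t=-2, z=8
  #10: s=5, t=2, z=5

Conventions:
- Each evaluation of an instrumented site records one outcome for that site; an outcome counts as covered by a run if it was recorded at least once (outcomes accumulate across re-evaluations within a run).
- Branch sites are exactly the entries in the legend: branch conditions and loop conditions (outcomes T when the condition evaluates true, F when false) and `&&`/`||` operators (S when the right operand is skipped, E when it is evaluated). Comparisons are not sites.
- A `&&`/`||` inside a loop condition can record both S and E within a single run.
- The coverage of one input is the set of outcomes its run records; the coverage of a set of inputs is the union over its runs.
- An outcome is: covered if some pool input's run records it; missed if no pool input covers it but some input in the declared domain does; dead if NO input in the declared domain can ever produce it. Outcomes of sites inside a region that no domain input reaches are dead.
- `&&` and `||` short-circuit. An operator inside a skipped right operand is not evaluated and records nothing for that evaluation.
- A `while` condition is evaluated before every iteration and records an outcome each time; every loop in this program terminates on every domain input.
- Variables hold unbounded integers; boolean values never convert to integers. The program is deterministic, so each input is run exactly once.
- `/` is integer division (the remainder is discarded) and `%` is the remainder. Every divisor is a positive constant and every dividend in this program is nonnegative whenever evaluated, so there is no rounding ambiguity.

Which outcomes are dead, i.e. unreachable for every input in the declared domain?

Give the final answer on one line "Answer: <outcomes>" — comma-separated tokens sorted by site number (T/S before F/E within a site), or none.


sweeping the full domain (126 inputs) for each outcome:
  reachable outcomes have witnesses, e.g. B1=T (e.g. s=5, t=-3, z=3), B1=F (e.g. s=4, t=-3, z=3), B2=T (e.g. s=4, t=-3, z=9), B2=F (e.g. s=4, t=-3, z=3)
Answer: none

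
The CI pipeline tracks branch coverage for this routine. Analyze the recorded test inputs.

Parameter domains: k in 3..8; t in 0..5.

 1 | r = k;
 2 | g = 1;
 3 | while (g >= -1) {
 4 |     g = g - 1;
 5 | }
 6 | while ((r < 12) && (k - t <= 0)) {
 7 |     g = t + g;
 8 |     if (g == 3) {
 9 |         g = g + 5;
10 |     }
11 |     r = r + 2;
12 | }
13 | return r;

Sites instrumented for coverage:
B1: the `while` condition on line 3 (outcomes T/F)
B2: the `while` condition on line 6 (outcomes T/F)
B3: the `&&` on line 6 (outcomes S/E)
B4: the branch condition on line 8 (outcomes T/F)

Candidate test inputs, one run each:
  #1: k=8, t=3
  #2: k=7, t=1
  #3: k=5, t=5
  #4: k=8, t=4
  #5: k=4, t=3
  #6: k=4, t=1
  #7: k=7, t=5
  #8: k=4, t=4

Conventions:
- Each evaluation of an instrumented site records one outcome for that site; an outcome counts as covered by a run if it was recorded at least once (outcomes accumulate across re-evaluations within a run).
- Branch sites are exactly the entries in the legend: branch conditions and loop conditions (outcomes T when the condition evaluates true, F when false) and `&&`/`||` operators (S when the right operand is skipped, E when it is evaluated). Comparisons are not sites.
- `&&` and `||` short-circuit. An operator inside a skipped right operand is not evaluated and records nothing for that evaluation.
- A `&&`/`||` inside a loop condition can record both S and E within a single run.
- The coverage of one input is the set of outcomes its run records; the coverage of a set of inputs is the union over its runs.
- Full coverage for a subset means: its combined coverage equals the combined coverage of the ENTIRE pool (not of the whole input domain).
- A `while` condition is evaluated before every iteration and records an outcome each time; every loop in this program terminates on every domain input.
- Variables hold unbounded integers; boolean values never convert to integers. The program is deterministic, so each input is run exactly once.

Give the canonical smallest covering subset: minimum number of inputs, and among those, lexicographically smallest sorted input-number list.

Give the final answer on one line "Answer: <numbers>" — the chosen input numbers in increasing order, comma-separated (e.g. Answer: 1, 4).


input #1 (k=8, t=3): events B1->T, B1->T, B1->T, B1->F, B3->E, B2->F; covers B1=T, B1=F, B2=F, B3=E
input #2 (k=7, t=1): events B1->T, B1->T, B1->T, B1->F, B3->E, B2->F; covers B1=T, B1=F, B2=F, B3=E
input #3 (k=5, t=5): events B1->T, B1->T, B1->T, B1->F, B3->E, B2->T, B4->T, B3->E, B2->T, B4->F, B3->E, B2->T, B4->F, B3->E, ...; covers B1=T, B1=F, B2=T, B2=F, B3=S, B3=E, B4=T, B4=F
input #4 (k=8, t=4): events B1->T, B1->T, B1->T, B1->F, B3->E, B2->F; covers B1=T, B1=F, B2=F, B3=E
input #5 (k=4, t=3): events B1->T, B1->T, B1->T, B1->F, B3->E, B2->F; covers B1=T, B1=F, B2=F, B3=E
input #6 (k=4, t=1): events B1->T, B1->T, B1->T, B1->F, B3->E, B2->F; covers B1=T, B1=F, B2=F, B3=E
input #7 (k=7, t=5): events B1->T, B1->T, B1->T, B1->F, B3->E, B2->F; covers B1=T, B1=F, B2=F, B3=E
input #8 (k=4, t=4): events B1->T, B1->T, B1->T, B1->F, B3->E, B2->T, B4->F, B3->E, B2->T, B4->F, B3->E, B2->T, B4->F, B3->E, ...; covers B1=T, B1=F, B2=T, B2=F, B3=S, B3=E, B4=F
pool-wide coverage (8 outcomes): B1=T, B1=F, B2=T, B2=F, B3=S, B3=E, B4=T, B4=F
at size 1, {3} reaches all 8 outcomes; every lexicographically earlier size-1 subset fails
Answer: 3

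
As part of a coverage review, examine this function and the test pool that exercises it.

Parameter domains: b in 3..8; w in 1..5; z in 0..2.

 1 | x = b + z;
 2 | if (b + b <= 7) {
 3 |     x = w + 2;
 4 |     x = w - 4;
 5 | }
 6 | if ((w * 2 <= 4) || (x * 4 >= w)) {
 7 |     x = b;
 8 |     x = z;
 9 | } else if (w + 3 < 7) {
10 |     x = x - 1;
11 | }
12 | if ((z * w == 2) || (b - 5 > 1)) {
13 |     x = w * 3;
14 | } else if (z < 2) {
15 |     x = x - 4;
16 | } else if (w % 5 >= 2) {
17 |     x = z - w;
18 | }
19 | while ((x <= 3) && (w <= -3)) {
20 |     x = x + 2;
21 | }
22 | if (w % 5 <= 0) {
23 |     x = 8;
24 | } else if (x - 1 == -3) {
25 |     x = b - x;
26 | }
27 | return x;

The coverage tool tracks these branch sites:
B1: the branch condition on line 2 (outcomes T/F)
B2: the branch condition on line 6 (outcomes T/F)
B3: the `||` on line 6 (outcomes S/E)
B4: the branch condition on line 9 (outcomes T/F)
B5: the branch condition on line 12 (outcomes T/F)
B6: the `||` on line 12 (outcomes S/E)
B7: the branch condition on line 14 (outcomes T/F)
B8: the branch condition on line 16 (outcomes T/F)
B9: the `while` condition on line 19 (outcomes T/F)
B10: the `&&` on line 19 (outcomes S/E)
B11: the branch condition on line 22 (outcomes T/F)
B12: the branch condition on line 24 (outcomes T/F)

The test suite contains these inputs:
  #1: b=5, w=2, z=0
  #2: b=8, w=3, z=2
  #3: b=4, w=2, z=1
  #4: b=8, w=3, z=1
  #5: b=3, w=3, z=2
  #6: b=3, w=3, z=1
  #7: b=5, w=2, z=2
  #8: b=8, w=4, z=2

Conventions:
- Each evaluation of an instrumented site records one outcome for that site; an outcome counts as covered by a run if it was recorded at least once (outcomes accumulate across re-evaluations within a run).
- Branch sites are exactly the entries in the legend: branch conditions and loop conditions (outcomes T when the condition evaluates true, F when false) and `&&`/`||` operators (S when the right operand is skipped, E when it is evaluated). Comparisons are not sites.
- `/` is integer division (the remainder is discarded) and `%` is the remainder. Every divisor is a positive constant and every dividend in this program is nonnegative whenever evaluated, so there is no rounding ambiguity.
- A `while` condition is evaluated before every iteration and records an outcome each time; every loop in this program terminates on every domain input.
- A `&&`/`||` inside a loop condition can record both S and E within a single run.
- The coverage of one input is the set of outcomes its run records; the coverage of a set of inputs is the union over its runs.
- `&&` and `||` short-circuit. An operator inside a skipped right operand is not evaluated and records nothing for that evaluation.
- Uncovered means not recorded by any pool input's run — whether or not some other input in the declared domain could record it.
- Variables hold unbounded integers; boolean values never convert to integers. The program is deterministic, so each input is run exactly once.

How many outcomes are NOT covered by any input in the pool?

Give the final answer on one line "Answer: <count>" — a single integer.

input #1, b=5, w=2, z=0: outcomes B1=F, B2=T, B3=S, B5=F, B6=E, B7=T, B9=F, B10=E, B11=F, B12=F
input #2, b=8, w=3, z=2: outcomes B1=F, B2=T, B3=E, B5=T, B6=E, B9=F, B10=S, B11=F, B12=F
input #3, b=4, w=2, z=1: outcomes B1=F, B2=T, B3=S, B5=T, B6=S, B9=F, B10=S, B11=F, B12=F
input #4, b=8, w=3, z=1: outcomes B1=F, B2=T, B3=E, B5=T, B6=E, B9=F, B10=S, B11=F, B12=F
input #5, b=3, w=3, z=2: outcomes B1=T, B2=F, B3=E, B4=T, B5=F, B6=E, B7=F, B8=T, B9=F, B10=E, B11=F, B12=F
input #6, b=3, w=3, z=1: outcomes B1=T, B2=F, B3=E, B4=T, B5=F, B6=E, B7=T, B9=F, B10=E, B11=F, B12=F
input #7, b=5, w=2, z=2: outcomes B1=F, B2=T, B3=S, B5=F, B6=E, B7=F, B8=T, B9=F, B10=E, B11=F, B12=F
input #8, b=8, w=4, z=2: outcomes B1=F, B2=T, B3=E, B5=T, B6=E, B9=F, B10=S, B11=F, B12=F
union over the pool: B1=T, B1=F, B2=T, B2=F, B3=S, B3=E, B4=T, B5=T, B5=F, B6=S, B6=E, B7=T, B7=F, B8=T, B9=F, B10=S, B10=E, B11=F, B12=F
uncovered (5 of 24): B4=F, B8=F, B9=T, B11=T, B12=T

Answer: 5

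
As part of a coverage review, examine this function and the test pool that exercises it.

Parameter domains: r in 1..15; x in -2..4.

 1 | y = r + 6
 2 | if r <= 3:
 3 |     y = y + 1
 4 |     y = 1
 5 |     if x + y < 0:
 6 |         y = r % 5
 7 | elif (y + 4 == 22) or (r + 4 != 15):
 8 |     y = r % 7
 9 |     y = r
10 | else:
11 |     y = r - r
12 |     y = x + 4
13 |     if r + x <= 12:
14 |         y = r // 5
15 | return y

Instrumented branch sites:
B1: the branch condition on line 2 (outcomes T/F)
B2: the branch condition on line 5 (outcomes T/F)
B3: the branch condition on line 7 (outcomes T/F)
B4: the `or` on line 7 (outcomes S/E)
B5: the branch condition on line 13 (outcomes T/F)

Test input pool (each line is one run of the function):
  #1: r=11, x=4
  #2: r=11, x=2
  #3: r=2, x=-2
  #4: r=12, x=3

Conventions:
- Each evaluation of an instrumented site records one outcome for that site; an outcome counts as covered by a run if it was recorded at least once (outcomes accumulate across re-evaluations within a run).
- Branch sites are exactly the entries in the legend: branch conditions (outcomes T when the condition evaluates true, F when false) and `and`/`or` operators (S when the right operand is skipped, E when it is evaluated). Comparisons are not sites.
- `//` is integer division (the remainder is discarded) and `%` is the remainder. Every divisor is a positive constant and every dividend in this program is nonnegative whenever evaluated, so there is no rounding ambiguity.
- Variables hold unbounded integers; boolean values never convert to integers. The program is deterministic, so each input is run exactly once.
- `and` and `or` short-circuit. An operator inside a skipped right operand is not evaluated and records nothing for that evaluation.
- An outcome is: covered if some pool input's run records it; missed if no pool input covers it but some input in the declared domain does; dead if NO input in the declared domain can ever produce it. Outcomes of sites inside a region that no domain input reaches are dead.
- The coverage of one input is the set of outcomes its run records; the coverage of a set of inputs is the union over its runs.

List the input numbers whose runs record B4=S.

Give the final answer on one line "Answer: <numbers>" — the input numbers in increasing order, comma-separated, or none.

input #1 (r=11, x=4): does not produce B4=S
input #2 (r=11, x=2): does not produce B4=S
input #3 (r=2, x=-2): does not produce B4=S
input #4 (r=12, x=3): produces B4=S

Answer: 4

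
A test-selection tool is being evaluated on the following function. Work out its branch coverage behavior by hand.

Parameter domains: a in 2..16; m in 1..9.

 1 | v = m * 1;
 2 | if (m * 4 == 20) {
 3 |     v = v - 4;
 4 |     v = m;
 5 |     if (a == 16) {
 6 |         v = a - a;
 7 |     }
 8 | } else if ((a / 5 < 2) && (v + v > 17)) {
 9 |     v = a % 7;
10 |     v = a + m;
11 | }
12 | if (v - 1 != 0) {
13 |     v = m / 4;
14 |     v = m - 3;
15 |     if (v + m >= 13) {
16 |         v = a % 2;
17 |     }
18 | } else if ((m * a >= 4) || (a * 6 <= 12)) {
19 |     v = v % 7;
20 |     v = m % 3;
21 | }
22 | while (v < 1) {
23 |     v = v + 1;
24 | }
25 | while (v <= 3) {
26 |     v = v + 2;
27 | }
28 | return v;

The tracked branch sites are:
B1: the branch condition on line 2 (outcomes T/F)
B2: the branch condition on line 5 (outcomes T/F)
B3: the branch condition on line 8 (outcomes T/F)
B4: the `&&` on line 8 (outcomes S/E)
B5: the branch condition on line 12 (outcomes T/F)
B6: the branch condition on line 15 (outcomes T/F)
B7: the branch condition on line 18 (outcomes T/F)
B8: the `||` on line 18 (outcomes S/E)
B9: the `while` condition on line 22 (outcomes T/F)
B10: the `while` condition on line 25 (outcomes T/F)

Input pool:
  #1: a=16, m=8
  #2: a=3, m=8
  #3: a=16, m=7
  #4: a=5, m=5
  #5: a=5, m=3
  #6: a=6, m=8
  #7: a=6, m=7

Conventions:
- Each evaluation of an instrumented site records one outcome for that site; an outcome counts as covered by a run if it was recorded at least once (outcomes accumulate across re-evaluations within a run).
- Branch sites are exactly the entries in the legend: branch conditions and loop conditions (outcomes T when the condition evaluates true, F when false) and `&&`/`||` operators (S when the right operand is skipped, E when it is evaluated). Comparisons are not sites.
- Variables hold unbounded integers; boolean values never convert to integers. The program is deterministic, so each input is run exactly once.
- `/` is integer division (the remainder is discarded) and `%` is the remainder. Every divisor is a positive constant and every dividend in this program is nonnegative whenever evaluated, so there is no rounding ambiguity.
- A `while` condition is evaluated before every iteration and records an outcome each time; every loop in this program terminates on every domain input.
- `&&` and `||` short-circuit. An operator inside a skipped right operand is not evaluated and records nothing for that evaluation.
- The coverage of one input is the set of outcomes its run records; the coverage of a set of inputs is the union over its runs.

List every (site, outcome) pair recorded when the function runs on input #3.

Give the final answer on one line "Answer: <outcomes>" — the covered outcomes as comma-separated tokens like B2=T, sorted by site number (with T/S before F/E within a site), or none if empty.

Event log for input #3 (a=16, m=7):
  B1->F, B4->S, B3->F, B5->T, B6->F, B9->F, B10->F
distinct outcomes covered: B1=F, B3=F, B4=S, B5=T, B6=F, B9=F, B10=F

Answer: B1=F, B3=F, B4=S, B5=T, B6=F, B9=F, B10=F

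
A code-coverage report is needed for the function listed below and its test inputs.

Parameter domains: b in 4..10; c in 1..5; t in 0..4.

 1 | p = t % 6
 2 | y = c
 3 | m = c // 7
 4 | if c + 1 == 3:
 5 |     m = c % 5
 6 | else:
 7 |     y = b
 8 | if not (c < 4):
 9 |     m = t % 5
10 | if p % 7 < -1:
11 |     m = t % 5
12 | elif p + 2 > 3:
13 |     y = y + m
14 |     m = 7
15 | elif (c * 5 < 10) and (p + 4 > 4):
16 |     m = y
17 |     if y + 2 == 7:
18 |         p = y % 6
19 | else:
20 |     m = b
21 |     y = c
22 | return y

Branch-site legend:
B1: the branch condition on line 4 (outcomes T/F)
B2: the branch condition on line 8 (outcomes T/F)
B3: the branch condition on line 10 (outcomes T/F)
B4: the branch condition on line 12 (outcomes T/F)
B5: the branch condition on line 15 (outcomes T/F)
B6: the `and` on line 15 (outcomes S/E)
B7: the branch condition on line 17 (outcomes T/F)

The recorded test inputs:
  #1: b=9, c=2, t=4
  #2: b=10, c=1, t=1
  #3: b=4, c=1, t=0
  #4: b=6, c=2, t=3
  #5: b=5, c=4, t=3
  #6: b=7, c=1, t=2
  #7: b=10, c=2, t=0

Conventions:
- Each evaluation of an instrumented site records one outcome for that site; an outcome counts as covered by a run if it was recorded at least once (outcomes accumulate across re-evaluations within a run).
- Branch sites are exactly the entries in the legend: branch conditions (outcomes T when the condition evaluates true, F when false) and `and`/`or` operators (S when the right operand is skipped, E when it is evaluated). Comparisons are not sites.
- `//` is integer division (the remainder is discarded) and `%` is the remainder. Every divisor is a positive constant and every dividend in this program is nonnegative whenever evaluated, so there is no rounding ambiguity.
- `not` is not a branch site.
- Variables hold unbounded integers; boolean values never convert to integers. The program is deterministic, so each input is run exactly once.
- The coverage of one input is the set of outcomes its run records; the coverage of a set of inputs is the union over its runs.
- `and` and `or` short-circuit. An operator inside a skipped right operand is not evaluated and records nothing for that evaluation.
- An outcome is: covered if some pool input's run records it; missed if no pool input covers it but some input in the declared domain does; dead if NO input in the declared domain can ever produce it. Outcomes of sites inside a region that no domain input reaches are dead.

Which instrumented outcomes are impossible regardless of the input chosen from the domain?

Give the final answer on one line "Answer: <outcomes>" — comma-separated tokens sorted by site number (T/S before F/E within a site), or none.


running all 175 domain inputs and tallying outcomes:
  B3=T: never recorded by any domain input -> dead
  reachable outcomes have witnesses, e.g. B1=T (e.g. b=4, c=2, t=0), B1=F (e.g. b=4, c=1, t=0), B2=T (e.g. b=4, c=4, t=0), B2=F (e.g. b=4, c=1, t=0)
Answer: B3=T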